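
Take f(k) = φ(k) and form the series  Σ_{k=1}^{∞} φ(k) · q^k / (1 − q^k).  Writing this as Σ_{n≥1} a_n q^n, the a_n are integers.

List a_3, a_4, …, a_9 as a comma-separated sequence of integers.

n=3: 1·3 3·1  φ→[1+2]=3
q^4  k|4↦φ(k): 1:1 2:1 4:2  a_4=4
[q^5] φ(1)=1,φ(5)=4 ⇒ 5
[q^6] φ(1)=1,φ(2)=1,φ(3)=2,φ(6)=2 ⇒ 6
[q^7] φ(1)=1,φ(7)=6 ⇒ 7
[q^8] φ(1)=1,φ(2)=1,φ(4)=2,φ(8)=4 ⇒ 8
q^9  k|9↦φ(k): 1:1 3:2 9:6  a_9=9

3, 4, 5, 6, 7, 8, 9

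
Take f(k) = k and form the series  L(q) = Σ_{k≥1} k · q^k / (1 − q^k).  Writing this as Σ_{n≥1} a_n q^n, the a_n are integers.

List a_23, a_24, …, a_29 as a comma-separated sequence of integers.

24, 60, 31, 42, 40, 56, 30

d|23:{1,23}  Σf=1+23=24
n=24: 1·24 2·12 3·8 4·6 6·4 8·3 12·2 24·1  f→[1+2+3+4+6+8+12+24]=60
q^25  k|25↦f(k): 1:1 5:5 25:25  a_25=31
q^26  k|26↦f(k): 1:1 2:2 13:13 26:26  a_26=42
q^27  k|27↦f(k): 1:1 3:3 9:9 27:27  a_27=40
[q^28] f(1)=1,f(2)=2,f(4)=4,f(7)=7,f(14)=14,f(28)=28 ⇒ 56
[q^29] f(1)=1,f(29)=29 ⇒ 30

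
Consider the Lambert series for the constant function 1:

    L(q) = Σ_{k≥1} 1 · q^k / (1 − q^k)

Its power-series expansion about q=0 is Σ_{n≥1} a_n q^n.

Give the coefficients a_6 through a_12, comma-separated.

n=6: 6·1 3·2 2·3 1·6  f→[1+1+1+1]=4
[q^7] f(7)=1,f(1)=1 ⇒ 2
n=8: 1·8 2·4 4·2 8·1  f→[1+1+1+1]=4
n=9: 9·1 3·3 1·9  f→[1+1+1]=3
q^10  k|10↦f(k): 1:1 2:1 5:1 10:1  a_10=4
n=11: 1·11 11·1  f→[1+1]=2
[q^12] f(1)=1,f(2)=1,f(3)=1,f(4)=1,f(6)=1,f(12)=1 ⇒ 6

4, 2, 4, 3, 4, 2, 6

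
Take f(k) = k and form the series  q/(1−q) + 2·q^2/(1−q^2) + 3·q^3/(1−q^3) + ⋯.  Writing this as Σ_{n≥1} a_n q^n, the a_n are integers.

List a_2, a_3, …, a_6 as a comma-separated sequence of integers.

q^2  k|2↦f(k): 1:1 2:2  a_2=3
[q^3] f(3)=3,f(1)=1 ⇒ 4
q^4  k|4↦f(k): 4:4 2:2 1:1  a_4=7
n=5: 1·5 5·1  f→[1+5]=6
q^6  k|6↦f(k): 6:6 3:3 2:2 1:1  a_6=12

3, 4, 7, 6, 12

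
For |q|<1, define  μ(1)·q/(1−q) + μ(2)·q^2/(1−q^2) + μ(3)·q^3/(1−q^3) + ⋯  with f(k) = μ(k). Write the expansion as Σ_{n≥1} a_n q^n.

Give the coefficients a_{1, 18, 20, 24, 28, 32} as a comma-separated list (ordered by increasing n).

[q^1] μ(1)=1 ⇒ 1
[q^18] μ(18)=0,μ(9)=0,μ(6)=1,μ(3)=-1,μ(2)=-1,μ(1)=1 ⇒ 0
q^20  k|20↦μ(k): 20:0 10:1 5:-1 4:0 2:-1 1:1  a_20=0
[q^24] μ(24)=0,μ(12)=0,μ(8)=0,μ(6)=1,μ(4)=0,μ(3)=-1,μ(2)=-1,μ(1)=1 ⇒ 0
[q^28] μ(1)=1,μ(2)=-1,μ(4)=0,μ(7)=-1,μ(14)=1,μ(28)=0 ⇒ 0
n=32: 1·32 2·16 4·8 8·4 16·2 32·1  μ→[1+(-1)+0+0+0+0]=0

1, 0, 0, 0, 0, 0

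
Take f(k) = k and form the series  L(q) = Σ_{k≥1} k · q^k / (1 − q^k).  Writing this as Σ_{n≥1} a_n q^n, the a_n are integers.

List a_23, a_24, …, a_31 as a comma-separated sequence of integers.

24, 60, 31, 42, 40, 56, 30, 72, 32

d|23:{1,23}  Σf=1+23=24
d|24:{24,12,8,6,4,3,2,1}  Σf=24+12+8+6+4+3+2+1=60
d|25:{25,5,1}  Σf=25+5+1=31
n=26: 1·26 2·13 13·2 26·1  f→[1+2+13+26]=42
n=27: 1·27 3·9 9·3 27·1  f→[1+3+9+27]=40
q^28  k|28↦f(k): 28:28 14:14 7:7 4:4 2:2 1:1  a_28=56
[q^29] f(1)=1,f(29)=29 ⇒ 30
q^30  k|30↦f(k): 1:1 2:2 3:3 5:5 6:6 10:10 15:15 30:30  a_30=72
d|31:{1,31}  Σf=1+31=32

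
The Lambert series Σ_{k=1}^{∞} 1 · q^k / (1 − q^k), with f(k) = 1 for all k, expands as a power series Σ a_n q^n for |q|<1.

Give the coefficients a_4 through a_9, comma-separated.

n=4: 1·4 2·2 4·1  f→[1+1+1]=3
q^5  k|5↦f(k): 1:1 5:1  a_5=2
n=6: 1·6 2·3 3·2 6·1  f→[1+1+1+1]=4
q^7  k|7↦f(k): 7:1 1:1  a_7=2
q^8  k|8↦f(k): 1:1 2:1 4:1 8:1  a_8=4
d|9:{9,3,1}  Σf=1+1+1=3

3, 2, 4, 2, 4, 3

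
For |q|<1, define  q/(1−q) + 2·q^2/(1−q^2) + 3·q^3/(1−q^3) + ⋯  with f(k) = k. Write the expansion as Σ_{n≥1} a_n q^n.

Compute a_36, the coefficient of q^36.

q^36  k|36↦f(k): 1:1 2:2 3:3 4:4 6:6 9:9 12:12 18:18 36:36  a_36=91

a_36 = 91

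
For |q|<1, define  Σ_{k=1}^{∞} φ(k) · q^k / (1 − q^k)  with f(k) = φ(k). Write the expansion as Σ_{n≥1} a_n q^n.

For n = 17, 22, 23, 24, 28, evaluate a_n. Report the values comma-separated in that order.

[q^17] φ(17)=16,φ(1)=1 ⇒ 17
q^22  k|22↦φ(k): 1:1 2:1 11:10 22:10  a_22=22
d|23:{1,23}  Σφ=1+22=23
n=24: 1·24 2·12 3·8 4·6 6·4 8·3 12·2 24·1  φ→[1+1+2+2+2+4+4+8]=24
q^28  k|28↦φ(k): 28:12 14:6 7:6 4:2 2:1 1:1  a_28=28

17, 22, 23, 24, 28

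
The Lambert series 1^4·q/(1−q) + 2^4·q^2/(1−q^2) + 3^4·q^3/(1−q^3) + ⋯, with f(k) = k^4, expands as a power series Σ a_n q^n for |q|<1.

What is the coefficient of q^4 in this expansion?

q^4  k|4↦f(k): 4:256 2:16 1:1  a_4=273

a_4 = 273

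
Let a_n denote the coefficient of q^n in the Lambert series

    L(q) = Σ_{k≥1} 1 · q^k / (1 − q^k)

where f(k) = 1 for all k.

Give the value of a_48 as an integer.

d|48:{1,2,3,4,6,8,12,16,24,48}  Σf=1+1+1+1+1+1+1+1+1+1=10

a_48 = 10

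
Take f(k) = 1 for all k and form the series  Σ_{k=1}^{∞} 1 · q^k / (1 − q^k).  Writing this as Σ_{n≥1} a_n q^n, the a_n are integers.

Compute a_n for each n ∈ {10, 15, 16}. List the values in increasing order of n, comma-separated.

[q^10] f(10)=1,f(5)=1,f(2)=1,f(1)=1 ⇒ 4
n=15: 1·15 3·5 5·3 15·1  f→[1+1+1+1]=4
d|16:{1,2,4,8,16}  Σf=1+1+1+1+1=5

4, 4, 5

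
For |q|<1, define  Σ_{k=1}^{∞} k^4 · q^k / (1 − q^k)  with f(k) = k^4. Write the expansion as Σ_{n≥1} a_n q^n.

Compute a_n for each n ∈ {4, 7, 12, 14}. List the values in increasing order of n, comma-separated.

273, 2402, 22386, 40834

n=4: 4·1 2·2 1·4  f→[256+16+1]=273
[q^7] f(7)=2401,f(1)=1 ⇒ 2402
q^12  k|12↦f(k): 12:20736 6:1296 4:256 3:81 2:16 1:1  a_12=22386
q^14  k|14↦f(k): 14:38416 7:2401 2:16 1:1  a_14=40834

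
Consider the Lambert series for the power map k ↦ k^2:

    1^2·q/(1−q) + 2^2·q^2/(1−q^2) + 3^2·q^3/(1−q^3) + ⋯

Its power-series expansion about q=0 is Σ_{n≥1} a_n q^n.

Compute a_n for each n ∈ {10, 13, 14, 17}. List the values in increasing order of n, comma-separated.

130, 170, 250, 290

q^10  k|10↦f(k): 10:100 5:25 2:4 1:1  a_10=130
d|13:{13,1}  Σf=169+1=170
n=14: 14·1 7·2 2·7 1·14  f→[196+49+4+1]=250
d|17:{17,1}  Σf=289+1=290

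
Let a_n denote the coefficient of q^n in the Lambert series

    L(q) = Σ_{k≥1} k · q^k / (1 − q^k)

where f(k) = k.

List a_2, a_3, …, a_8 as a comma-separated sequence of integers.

n=2: 1·2 2·1  f→[1+2]=3
d|3:{3,1}  Σf=3+1=4
d|4:{1,2,4}  Σf=1+2+4=7
d|5:{5,1}  Σf=5+1=6
[q^6] f(6)=6,f(3)=3,f(2)=2,f(1)=1 ⇒ 12
d|7:{7,1}  Σf=7+1=8
q^8  k|8↦f(k): 1:1 2:2 4:4 8:8  a_8=15

3, 4, 7, 6, 12, 8, 15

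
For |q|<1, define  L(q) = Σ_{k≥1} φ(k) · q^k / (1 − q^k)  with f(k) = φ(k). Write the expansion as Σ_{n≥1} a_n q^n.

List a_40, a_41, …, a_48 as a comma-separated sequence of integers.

q^40  k|40↦φ(k): 1:1 2:1 4:2 5:4 8:4 10:4 20:8 40:16  a_40=40
n=41: 41·1 1·41  φ→[40+1]=41
q^42  k|42↦φ(k): 42:12 21:12 14:6 7:6 6:2 3:2 2:1 1:1  a_42=42
d|43:{1,43}  Σφ=1+42=43
q^44  k|44↦φ(k): 1:1 2:1 4:2 11:10 22:10 44:20  a_44=44
q^45  k|45↦φ(k): 1:1 3:2 5:4 9:6 15:8 45:24  a_45=45
q^46  k|46↦φ(k): 46:22 23:22 2:1 1:1  a_46=46
q^47  k|47↦φ(k): 47:46 1:1  a_47=47
d|48:{1,2,3,4,6,8,12,16,24,48}  Σφ=1+1+2+2+2+4+4+8+8+16=48

40, 41, 42, 43, 44, 45, 46, 47, 48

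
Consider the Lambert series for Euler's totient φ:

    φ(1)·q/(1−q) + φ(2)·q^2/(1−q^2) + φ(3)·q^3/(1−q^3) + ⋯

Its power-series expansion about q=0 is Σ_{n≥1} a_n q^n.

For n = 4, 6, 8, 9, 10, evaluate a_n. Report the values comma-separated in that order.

q^4  k|4↦φ(k): 4:2 2:1 1:1  a_4=4
d|6:{6,3,2,1}  Σφ=2+2+1+1=6
n=8: 1·8 2·4 4·2 8·1  φ→[1+1+2+4]=8
q^9  k|9↦φ(k): 9:6 3:2 1:1  a_9=9
q^10  k|10↦φ(k): 1:1 2:1 5:4 10:4  a_10=10

4, 6, 8, 9, 10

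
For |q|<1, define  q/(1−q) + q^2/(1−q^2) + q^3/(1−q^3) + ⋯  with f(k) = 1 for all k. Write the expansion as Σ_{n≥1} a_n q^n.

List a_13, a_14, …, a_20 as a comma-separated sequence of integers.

n=13: 1·13 13·1  f→[1+1]=2
[q^14] f(1)=1,f(2)=1,f(7)=1,f(14)=1 ⇒ 4
d|15:{15,5,3,1}  Σf=1+1+1+1=4
d|16:{1,2,4,8,16}  Σf=1+1+1+1+1=5
[q^17] f(1)=1,f(17)=1 ⇒ 2
q^18  k|18↦f(k): 18:1 9:1 6:1 3:1 2:1 1:1  a_18=6
[q^19] f(1)=1,f(19)=1 ⇒ 2
n=20: 1·20 2·10 4·5 5·4 10·2 20·1  f→[1+1+1+1+1+1]=6

2, 4, 4, 5, 2, 6, 2, 6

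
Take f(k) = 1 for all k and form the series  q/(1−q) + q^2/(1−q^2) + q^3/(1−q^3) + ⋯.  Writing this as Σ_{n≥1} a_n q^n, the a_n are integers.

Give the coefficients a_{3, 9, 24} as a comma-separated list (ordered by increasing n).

q^3  k|3↦f(k): 3:1 1:1  a_3=2
n=9: 9·1 3·3 1·9  f→[1+1+1]=3
d|24:{24,12,8,6,4,3,2,1}  Σf=1+1+1+1+1+1+1+1=8

2, 3, 8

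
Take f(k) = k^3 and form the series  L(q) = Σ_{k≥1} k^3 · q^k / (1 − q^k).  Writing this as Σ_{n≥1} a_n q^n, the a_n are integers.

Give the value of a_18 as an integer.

n=18: 18·1 9·2 6·3 3·6 2·9 1·18  f→[5832+729+216+27+8+1]=6813

a_18 = 6813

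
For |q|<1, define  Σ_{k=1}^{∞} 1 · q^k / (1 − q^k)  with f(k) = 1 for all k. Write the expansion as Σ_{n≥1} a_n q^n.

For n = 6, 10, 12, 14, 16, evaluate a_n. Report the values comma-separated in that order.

4, 4, 6, 4, 5

q^6  k|6↦f(k): 6:1 3:1 2:1 1:1  a_6=4
n=10: 1·10 2·5 5·2 10·1  f→[1+1+1+1]=4
n=12: 1·12 2·6 3·4 4·3 6·2 12·1  f→[1+1+1+1+1+1]=6
[q^14] f(14)=1,f(7)=1,f(2)=1,f(1)=1 ⇒ 4
[q^16] f(16)=1,f(8)=1,f(4)=1,f(2)=1,f(1)=1 ⇒ 5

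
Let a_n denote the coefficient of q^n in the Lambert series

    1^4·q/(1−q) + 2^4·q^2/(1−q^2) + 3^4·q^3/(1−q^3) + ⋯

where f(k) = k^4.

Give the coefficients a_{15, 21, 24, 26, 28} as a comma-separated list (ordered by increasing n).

q^15  k|15↦f(k): 15:50625 5:625 3:81 1:1  a_15=51332
d|21:{21,7,3,1}  Σf=194481+2401+81+1=196964
n=24: 24·1 12·2 8·3 6·4 4·6 3·8 2·12 1·24  f→[331776+20736+4096+1296+256+81+16+1]=358258
q^26  k|26↦f(k): 1:1 2:16 13:28561 26:456976  a_26=485554
[q^28] f(1)=1,f(2)=16,f(4)=256,f(7)=2401,f(14)=38416,f(28)=614656 ⇒ 655746

51332, 196964, 358258, 485554, 655746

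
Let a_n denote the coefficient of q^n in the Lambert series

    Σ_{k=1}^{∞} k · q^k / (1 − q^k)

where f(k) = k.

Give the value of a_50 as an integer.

a_50 = 93

n=50: 50·1 25·2 10·5 5·10 2·25 1·50  f→[50+25+10+5+2+1]=93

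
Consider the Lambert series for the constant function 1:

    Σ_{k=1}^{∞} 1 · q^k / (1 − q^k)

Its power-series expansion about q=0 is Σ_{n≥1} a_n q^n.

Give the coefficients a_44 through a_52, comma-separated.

[q^44] f(44)=1,f(22)=1,f(11)=1,f(4)=1,f(2)=1,f(1)=1 ⇒ 6
n=45: 45·1 15·3 9·5 5·9 3·15 1·45  f→[1+1+1+1+1+1]=6
d|46:{46,23,2,1}  Σf=1+1+1+1=4
[q^47] f(47)=1,f(1)=1 ⇒ 2
d|48:{1,2,3,4,6,8,12,16,24,48}  Σf=1+1+1+1+1+1+1+1+1+1=10
d|49:{1,7,49}  Σf=1+1+1=3
d|50:{50,25,10,5,2,1}  Σf=1+1+1+1+1+1=6
n=51: 51·1 17·3 3·17 1·51  f→[1+1+1+1]=4
[q^52] f(52)=1,f(26)=1,f(13)=1,f(4)=1,f(2)=1,f(1)=1 ⇒ 6

6, 6, 4, 2, 10, 3, 6, 4, 6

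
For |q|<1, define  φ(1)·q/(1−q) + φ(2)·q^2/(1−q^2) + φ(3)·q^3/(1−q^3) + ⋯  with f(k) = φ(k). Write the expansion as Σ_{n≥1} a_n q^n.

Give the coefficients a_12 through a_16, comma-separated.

n=12: 1·12 2·6 3·4 4·3 6·2 12·1  φ→[1+1+2+2+2+4]=12
n=13: 13·1 1·13  φ→[12+1]=13
q^14  k|14↦φ(k): 1:1 2:1 7:6 14:6  a_14=14
[q^15] φ(15)=8,φ(5)=4,φ(3)=2,φ(1)=1 ⇒ 15
q^16  k|16↦φ(k): 1:1 2:1 4:2 8:4 16:8  a_16=16

12, 13, 14, 15, 16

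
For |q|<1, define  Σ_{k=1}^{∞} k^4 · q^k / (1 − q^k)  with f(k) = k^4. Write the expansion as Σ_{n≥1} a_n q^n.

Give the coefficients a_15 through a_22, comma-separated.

[q^15] f(15)=50625,f(5)=625,f(3)=81,f(1)=1 ⇒ 51332
n=16: 16·1 8·2 4·4 2·8 1·16  f→[65536+4096+256+16+1]=69905
n=17: 1·17 17·1  f→[1+83521]=83522
q^18  k|18↦f(k): 1:1 2:16 3:81 6:1296 9:6561 18:104976  a_18=112931
[q^19] f(1)=1,f(19)=130321 ⇒ 130322
n=20: 1·20 2·10 4·5 5·4 10·2 20·1  f→[1+16+256+625+10000+160000]=170898
d|21:{21,7,3,1}  Σf=194481+2401+81+1=196964
n=22: 1·22 2·11 11·2 22·1  f→[1+16+14641+234256]=248914

51332, 69905, 83522, 112931, 130322, 170898, 196964, 248914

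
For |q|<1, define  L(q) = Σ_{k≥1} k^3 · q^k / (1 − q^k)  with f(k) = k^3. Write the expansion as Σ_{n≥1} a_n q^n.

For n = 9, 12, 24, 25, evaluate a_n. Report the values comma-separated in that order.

n=9: 1·9 3·3 9·1  f→[1+27+729]=757
[q^12] f(1)=1,f(2)=8,f(3)=27,f(4)=64,f(6)=216,f(12)=1728 ⇒ 2044
d|24:{1,2,3,4,6,8,12,24}  Σf=1+8+27+64+216+512+1728+13824=16380
q^25  k|25↦f(k): 25:15625 5:125 1:1  a_25=15751

757, 2044, 16380, 15751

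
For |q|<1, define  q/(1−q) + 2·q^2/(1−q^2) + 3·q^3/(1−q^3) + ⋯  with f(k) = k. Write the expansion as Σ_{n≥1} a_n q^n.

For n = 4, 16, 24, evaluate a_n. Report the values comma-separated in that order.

d|4:{1,2,4}  Σf=1+2+4=7
n=16: 16·1 8·2 4·4 2·8 1·16  f→[16+8+4+2+1]=31
q^24  k|24↦f(k): 24:24 12:12 8:8 6:6 4:4 3:3 2:2 1:1  a_24=60

7, 31, 60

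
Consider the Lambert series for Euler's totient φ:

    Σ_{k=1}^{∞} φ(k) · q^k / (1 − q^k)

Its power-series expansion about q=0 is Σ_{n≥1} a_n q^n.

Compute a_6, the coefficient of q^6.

q^6  k|6↦φ(k): 1:1 2:1 3:2 6:2  a_6=6

a_6 = 6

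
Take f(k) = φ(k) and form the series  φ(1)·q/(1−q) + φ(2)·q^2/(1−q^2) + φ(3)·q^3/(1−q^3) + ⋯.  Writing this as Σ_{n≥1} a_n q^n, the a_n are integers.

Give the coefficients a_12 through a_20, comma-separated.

d|12:{1,2,3,4,6,12}  Σφ=1+1+2+2+2+4=12
q^13  k|13↦φ(k): 1:1 13:12  a_13=13
d|14:{14,7,2,1}  Σφ=6+6+1+1=14
n=15: 1·15 3·5 5·3 15·1  φ→[1+2+4+8]=15
d|16:{1,2,4,8,16}  Σφ=1+1+2+4+8=16
n=17: 1·17 17·1  φ→[1+16]=17
[q^18] φ(18)=6,φ(9)=6,φ(6)=2,φ(3)=2,φ(2)=1,φ(1)=1 ⇒ 18
[q^19] φ(1)=1,φ(19)=18 ⇒ 19
n=20: 20·1 10·2 5·4 4·5 2·10 1·20  φ→[8+4+4+2+1+1]=20

12, 13, 14, 15, 16, 17, 18, 19, 20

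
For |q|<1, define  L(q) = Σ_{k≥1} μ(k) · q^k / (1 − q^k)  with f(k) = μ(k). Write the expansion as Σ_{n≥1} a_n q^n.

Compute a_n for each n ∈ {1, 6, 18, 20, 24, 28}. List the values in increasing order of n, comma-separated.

d|1:{1}  Σμ=1=1
n=6: 1·6 2·3 3·2 6·1  μ→[1+(-1)+(-1)+1]=0
[q^18] μ(18)=0,μ(9)=0,μ(6)=1,μ(3)=-1,μ(2)=-1,μ(1)=1 ⇒ 0
[q^20] μ(20)=0,μ(10)=1,μ(5)=-1,μ(4)=0,μ(2)=-1,μ(1)=1 ⇒ 0
q^24  k|24↦μ(k): 24:0 12:0 8:0 6:1 4:0 3:-1 2:-1 1:1  a_24=0
d|28:{1,2,4,7,14,28}  Σμ=1+(-1)+0+(-1)+1+0=0

1, 0, 0, 0, 0, 0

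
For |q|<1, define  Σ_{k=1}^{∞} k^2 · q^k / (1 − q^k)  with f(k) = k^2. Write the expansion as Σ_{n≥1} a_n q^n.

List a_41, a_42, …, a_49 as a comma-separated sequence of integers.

q^41  k|41↦f(k): 1:1 41:1681  a_41=1682
[q^42] f(42)=1764,f(21)=441,f(14)=196,f(7)=49,f(6)=36,f(3)=9,f(2)=4,f(1)=1 ⇒ 2500
[q^43] f(1)=1,f(43)=1849 ⇒ 1850
d|44:{1,2,4,11,22,44}  Σf=1+4+16+121+484+1936=2562
n=45: 45·1 15·3 9·5 5·9 3·15 1·45  f→[2025+225+81+25+9+1]=2366
q^46  k|46↦f(k): 1:1 2:4 23:529 46:2116  a_46=2650
n=47: 1·47 47·1  f→[1+2209]=2210
[q^48] f(1)=1,f(2)=4,f(3)=9,f(4)=16,f(6)=36,f(8)=64,f(12)=144,f(16)=256,f(24)=576,f(48)=2304 ⇒ 3410
d|49:{49,7,1}  Σf=2401+49+1=2451

1682, 2500, 1850, 2562, 2366, 2650, 2210, 3410, 2451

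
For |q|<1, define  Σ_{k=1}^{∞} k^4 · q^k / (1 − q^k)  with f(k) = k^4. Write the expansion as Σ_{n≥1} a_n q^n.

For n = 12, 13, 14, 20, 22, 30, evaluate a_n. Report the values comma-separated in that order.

d|12:{1,2,3,4,6,12}  Σf=1+16+81+256+1296+20736=22386
d|13:{13,1}  Σf=28561+1=28562
[q^14] f(14)=38416,f(7)=2401,f(2)=16,f(1)=1 ⇒ 40834
n=20: 20·1 10·2 5·4 4·5 2·10 1·20  f→[160000+10000+625+256+16+1]=170898
[q^22] f(22)=234256,f(11)=14641,f(2)=16,f(1)=1 ⇒ 248914
[q^30] f(1)=1,f(2)=16,f(3)=81,f(5)=625,f(6)=1296,f(10)=10000,f(15)=50625,f(30)=810000 ⇒ 872644

22386, 28562, 40834, 170898, 248914, 872644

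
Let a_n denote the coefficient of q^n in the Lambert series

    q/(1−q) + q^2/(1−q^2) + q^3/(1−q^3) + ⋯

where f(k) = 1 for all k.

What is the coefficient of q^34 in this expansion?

a_34 = 4

q^34  k|34↦f(k): 34:1 17:1 2:1 1:1  a_34=4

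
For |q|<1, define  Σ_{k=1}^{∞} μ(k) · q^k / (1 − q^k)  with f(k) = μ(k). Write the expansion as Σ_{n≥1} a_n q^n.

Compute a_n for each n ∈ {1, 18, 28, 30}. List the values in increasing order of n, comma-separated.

d|1:{1}  Σμ=1=1
[q^18] μ(18)=0,μ(9)=0,μ(6)=1,μ(3)=-1,μ(2)=-1,μ(1)=1 ⇒ 0
n=28: 28·1 14·2 7·4 4·7 2·14 1·28  μ→[0+1+(-1)+0+(-1)+1]=0
[q^30] μ(1)=1,μ(2)=-1,μ(3)=-1,μ(5)=-1,μ(6)=1,μ(10)=1,μ(15)=1,μ(30)=-1 ⇒ 0

1, 0, 0, 0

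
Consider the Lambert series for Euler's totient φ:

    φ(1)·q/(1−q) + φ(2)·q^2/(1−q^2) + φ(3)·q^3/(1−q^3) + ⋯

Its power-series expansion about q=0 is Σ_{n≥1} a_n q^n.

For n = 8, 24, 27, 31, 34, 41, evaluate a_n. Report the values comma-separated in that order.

n=8: 8·1 4·2 2·4 1·8  φ→[4+2+1+1]=8
[q^24] φ(24)=8,φ(12)=4,φ(8)=4,φ(6)=2,φ(4)=2,φ(3)=2,φ(2)=1,φ(1)=1 ⇒ 24
q^27  k|27↦φ(k): 1:1 3:2 9:6 27:18  a_27=27
d|31:{31,1}  Σφ=30+1=31
n=34: 1·34 2·17 17·2 34·1  φ→[1+1+16+16]=34
n=41: 1·41 41·1  φ→[1+40]=41

8, 24, 27, 31, 34, 41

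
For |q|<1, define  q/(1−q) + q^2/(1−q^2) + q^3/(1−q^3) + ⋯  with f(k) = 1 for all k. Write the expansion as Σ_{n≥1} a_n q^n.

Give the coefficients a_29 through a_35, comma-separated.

2, 8, 2, 6, 4, 4, 4

[q^29] f(29)=1,f(1)=1 ⇒ 2
[q^30] f(1)=1,f(2)=1,f(3)=1,f(5)=1,f(6)=1,f(10)=1,f(15)=1,f(30)=1 ⇒ 8
[q^31] f(31)=1,f(1)=1 ⇒ 2
q^32  k|32↦f(k): 1:1 2:1 4:1 8:1 16:1 32:1  a_32=6
n=33: 1·33 3·11 11·3 33·1  f→[1+1+1+1]=4
[q^34] f(1)=1,f(2)=1,f(17)=1,f(34)=1 ⇒ 4
d|35:{1,5,7,35}  Σf=1+1+1+1=4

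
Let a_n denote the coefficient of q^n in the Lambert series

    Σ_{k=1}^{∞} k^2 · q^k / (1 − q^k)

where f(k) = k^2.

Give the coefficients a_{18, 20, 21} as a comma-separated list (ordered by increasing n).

455, 546, 500

n=18: 18·1 9·2 6·3 3·6 2·9 1·18  f→[324+81+36+9+4+1]=455
[q^20] f(1)=1,f(2)=4,f(4)=16,f(5)=25,f(10)=100,f(20)=400 ⇒ 546
q^21  k|21↦f(k): 1:1 3:9 7:49 21:441  a_21=500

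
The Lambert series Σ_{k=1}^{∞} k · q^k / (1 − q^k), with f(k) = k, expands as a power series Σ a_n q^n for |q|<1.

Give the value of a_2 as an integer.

a_2 = 3

[q^2] f(2)=2,f(1)=1 ⇒ 3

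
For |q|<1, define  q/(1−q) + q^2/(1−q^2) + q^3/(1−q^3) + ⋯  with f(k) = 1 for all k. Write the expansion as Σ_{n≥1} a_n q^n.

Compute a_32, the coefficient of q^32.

a_32 = 6

d|32:{32,16,8,4,2,1}  Σf=1+1+1+1+1+1=6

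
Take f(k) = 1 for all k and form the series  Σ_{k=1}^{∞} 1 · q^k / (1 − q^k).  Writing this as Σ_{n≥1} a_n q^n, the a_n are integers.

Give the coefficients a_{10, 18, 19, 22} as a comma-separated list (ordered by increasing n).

[q^10] f(1)=1,f(2)=1,f(5)=1,f(10)=1 ⇒ 4
[q^18] f(1)=1,f(2)=1,f(3)=1,f(6)=1,f(9)=1,f(18)=1 ⇒ 6
n=19: 1·19 19·1  f→[1+1]=2
n=22: 22·1 11·2 2·11 1·22  f→[1+1+1+1]=4

4, 6, 2, 4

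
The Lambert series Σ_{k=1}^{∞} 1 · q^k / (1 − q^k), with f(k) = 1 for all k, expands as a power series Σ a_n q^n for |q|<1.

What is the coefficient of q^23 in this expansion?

a_23 = 2

q^23  k|23↦f(k): 23:1 1:1  a_23=2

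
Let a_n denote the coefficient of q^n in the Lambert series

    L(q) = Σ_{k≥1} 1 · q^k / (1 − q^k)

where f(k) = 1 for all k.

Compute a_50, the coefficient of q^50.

q^50  k|50↦f(k): 1:1 2:1 5:1 10:1 25:1 50:1  a_50=6

a_50 = 6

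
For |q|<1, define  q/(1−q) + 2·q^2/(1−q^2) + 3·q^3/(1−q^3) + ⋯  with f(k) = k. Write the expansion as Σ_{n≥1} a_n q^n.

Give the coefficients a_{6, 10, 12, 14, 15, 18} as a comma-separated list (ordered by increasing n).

12, 18, 28, 24, 24, 39

n=6: 1·6 2·3 3·2 6·1  f→[1+2+3+6]=12
q^10  k|10↦f(k): 10:10 5:5 2:2 1:1  a_10=18
q^12  k|12↦f(k): 12:12 6:6 4:4 3:3 2:2 1:1  a_12=28
[q^14] f(14)=14,f(7)=7,f(2)=2,f(1)=1 ⇒ 24
q^15  k|15↦f(k): 1:1 3:3 5:5 15:15  a_15=24
d|18:{1,2,3,6,9,18}  Σf=1+2+3+6+9+18=39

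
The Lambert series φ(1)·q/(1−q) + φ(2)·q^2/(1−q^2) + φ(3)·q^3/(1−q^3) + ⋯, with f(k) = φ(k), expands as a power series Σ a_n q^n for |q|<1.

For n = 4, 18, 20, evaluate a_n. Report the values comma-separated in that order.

q^4  k|4↦φ(k): 1:1 2:1 4:2  a_4=4
n=18: 1·18 2·9 3·6 6·3 9·2 18·1  φ→[1+1+2+2+6+6]=18
q^20  k|20↦φ(k): 1:1 2:1 4:2 5:4 10:4 20:8  a_20=20

4, 18, 20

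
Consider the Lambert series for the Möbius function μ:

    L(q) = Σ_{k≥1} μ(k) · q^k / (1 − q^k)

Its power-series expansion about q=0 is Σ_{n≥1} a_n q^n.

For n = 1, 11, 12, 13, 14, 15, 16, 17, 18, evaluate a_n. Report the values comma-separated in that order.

[q^1] μ(1)=1 ⇒ 1
d|11:{11,1}  Σμ=(-1)+1=0
d|12:{1,2,3,4,6,12}  Σμ=1+(-1)+(-1)+0+1+0=0
d|13:{13,1}  Σμ=(-1)+1=0
n=14: 1·14 2·7 7·2 14·1  μ→[1+(-1)+(-1)+1]=0
q^15  k|15↦μ(k): 15:1 5:-1 3:-1 1:1  a_15=0
[q^16] μ(1)=1,μ(2)=-1,μ(4)=0,μ(8)=0,μ(16)=0 ⇒ 0
d|17:{1,17}  Σμ=1+(-1)=0
d|18:{1,2,3,6,9,18}  Σμ=1+(-1)+(-1)+1+0+0=0

1, 0, 0, 0, 0, 0, 0, 0, 0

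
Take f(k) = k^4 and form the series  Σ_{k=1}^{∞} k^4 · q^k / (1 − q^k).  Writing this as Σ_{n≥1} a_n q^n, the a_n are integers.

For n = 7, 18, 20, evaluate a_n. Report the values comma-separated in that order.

q^7  k|7↦f(k): 1:1 7:2401  a_7=2402
n=18: 1·18 2·9 3·6 6·3 9·2 18·1  f→[1+16+81+1296+6561+104976]=112931
n=20: 1·20 2·10 4·5 5·4 10·2 20·1  f→[1+16+256+625+10000+160000]=170898

2402, 112931, 170898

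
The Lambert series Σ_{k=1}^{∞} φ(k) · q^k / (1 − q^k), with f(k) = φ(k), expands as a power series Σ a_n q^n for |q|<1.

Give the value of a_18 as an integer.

q^18  k|18↦φ(k): 1:1 2:1 3:2 6:2 9:6 18:6  a_18=18

a_18 = 18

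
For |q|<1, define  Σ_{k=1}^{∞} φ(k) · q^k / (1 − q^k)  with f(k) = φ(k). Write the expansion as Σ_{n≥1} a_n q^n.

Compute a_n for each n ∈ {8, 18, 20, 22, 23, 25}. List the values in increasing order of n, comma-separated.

n=8: 1·8 2·4 4·2 8·1  φ→[1+1+2+4]=8
q^18  k|18↦φ(k): 18:6 9:6 6:2 3:2 2:1 1:1  a_18=18
[q^20] φ(20)=8,φ(10)=4,φ(5)=4,φ(4)=2,φ(2)=1,φ(1)=1 ⇒ 20
[q^22] φ(1)=1,φ(2)=1,φ(11)=10,φ(22)=10 ⇒ 22
n=23: 1·23 23·1  φ→[1+22]=23
q^25  k|25↦φ(k): 25:20 5:4 1:1  a_25=25

8, 18, 20, 22, 23, 25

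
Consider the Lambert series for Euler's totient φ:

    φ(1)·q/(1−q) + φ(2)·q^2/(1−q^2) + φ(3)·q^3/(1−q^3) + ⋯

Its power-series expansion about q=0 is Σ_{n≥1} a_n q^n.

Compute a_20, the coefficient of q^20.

d|20:{20,10,5,4,2,1}  Σφ=8+4+4+2+1+1=20

a_20 = 20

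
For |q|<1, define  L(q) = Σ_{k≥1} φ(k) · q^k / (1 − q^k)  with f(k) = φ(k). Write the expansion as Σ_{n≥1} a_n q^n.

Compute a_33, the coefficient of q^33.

n=33: 33·1 11·3 3·11 1·33  φ→[20+10+2+1]=33

a_33 = 33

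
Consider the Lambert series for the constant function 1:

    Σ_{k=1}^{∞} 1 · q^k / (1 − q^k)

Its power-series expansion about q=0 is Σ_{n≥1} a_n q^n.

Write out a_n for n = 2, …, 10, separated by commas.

2, 2, 3, 2, 4, 2, 4, 3, 4

n=2: 1·2 2·1  f→[1+1]=2
[q^3] f(3)=1,f(1)=1 ⇒ 2
n=4: 1·4 2·2 4·1  f→[1+1+1]=3
d|5:{5,1}  Σf=1+1=2
q^6  k|6↦f(k): 6:1 3:1 2:1 1:1  a_6=4
d|7:{7,1}  Σf=1+1=2
d|8:{8,4,2,1}  Σf=1+1+1+1=4
[q^9] f(1)=1,f(3)=1,f(9)=1 ⇒ 3
[q^10] f(1)=1,f(2)=1,f(5)=1,f(10)=1 ⇒ 4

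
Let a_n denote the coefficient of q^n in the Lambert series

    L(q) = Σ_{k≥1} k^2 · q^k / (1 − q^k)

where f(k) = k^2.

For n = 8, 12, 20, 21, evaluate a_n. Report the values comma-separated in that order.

85, 210, 546, 500

n=8: 1·8 2·4 4·2 8·1  f→[1+4+16+64]=85
q^12  k|12↦f(k): 12:144 6:36 4:16 3:9 2:4 1:1  a_12=210
d|20:{20,10,5,4,2,1}  Σf=400+100+25+16+4+1=546
[q^21] f(21)=441,f(7)=49,f(3)=9,f(1)=1 ⇒ 500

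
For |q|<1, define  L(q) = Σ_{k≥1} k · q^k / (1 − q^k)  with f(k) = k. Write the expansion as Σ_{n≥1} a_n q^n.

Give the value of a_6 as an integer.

[q^6] f(1)=1,f(2)=2,f(3)=3,f(6)=6 ⇒ 12

a_6 = 12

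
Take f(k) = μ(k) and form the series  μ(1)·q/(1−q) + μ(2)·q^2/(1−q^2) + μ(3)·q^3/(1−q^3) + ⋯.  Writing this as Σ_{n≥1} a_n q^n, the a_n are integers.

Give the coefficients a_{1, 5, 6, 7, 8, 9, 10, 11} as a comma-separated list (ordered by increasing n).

n=1: 1·1  μ→[1]=1
n=5: 1·5 5·1  μ→[1+(-1)]=0
n=6: 6·1 3·2 2·3 1·6  μ→[1+(-1)+(-1)+1]=0
[q^7] μ(1)=1,μ(7)=-1 ⇒ 0
[q^8] μ(1)=1,μ(2)=-1,μ(4)=0,μ(8)=0 ⇒ 0
d|9:{1,3,9}  Σμ=1+(-1)+0=0
q^10  k|10↦μ(k): 10:1 5:-1 2:-1 1:1  a_10=0
q^11  k|11↦μ(k): 11:-1 1:1  a_11=0

1, 0, 0, 0, 0, 0, 0, 0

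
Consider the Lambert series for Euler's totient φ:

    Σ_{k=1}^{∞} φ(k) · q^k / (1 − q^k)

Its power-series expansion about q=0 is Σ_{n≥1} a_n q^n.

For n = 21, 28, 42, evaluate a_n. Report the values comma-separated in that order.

[q^21] φ(1)=1,φ(3)=2,φ(7)=6,φ(21)=12 ⇒ 21
q^28  k|28↦φ(k): 28:12 14:6 7:6 4:2 2:1 1:1  a_28=28
q^42  k|42↦φ(k): 42:12 21:12 14:6 7:6 6:2 3:2 2:1 1:1  a_42=42

21, 28, 42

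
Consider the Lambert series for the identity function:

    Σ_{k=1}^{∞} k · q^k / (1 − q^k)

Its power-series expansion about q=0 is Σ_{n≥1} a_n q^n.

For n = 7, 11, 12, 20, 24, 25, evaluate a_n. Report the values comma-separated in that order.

8, 12, 28, 42, 60, 31

q^7  k|7↦f(k): 7:7 1:1  a_7=8
[q^11] f(11)=11,f(1)=1 ⇒ 12
n=12: 1·12 2·6 3·4 4·3 6·2 12·1  f→[1+2+3+4+6+12]=28
d|20:{20,10,5,4,2,1}  Σf=20+10+5+4+2+1=42
d|24:{1,2,3,4,6,8,12,24}  Σf=1+2+3+4+6+8+12+24=60
d|25:{1,5,25}  Σf=1+5+25=31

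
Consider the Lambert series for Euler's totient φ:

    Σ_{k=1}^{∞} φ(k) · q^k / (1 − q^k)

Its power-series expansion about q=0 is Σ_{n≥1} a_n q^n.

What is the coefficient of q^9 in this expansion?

n=9: 1·9 3·3 9·1  φ→[1+2+6]=9

a_9 = 9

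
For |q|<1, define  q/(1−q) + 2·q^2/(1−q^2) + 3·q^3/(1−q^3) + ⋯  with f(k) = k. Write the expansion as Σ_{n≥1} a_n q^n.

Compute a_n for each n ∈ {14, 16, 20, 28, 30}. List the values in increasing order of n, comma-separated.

d|14:{1,2,7,14}  Σf=1+2+7+14=24
n=16: 16·1 8·2 4·4 2·8 1·16  f→[16+8+4+2+1]=31
d|20:{1,2,4,5,10,20}  Σf=1+2+4+5+10+20=42
q^28  k|28↦f(k): 28:28 14:14 7:7 4:4 2:2 1:1  a_28=56
d|30:{1,2,3,5,6,10,15,30}  Σf=1+2+3+5+6+10+15+30=72

24, 31, 42, 56, 72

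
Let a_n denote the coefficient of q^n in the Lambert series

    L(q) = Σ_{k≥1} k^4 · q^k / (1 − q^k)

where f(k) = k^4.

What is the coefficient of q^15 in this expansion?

[q^15] f(1)=1,f(3)=81,f(5)=625,f(15)=50625 ⇒ 51332

a_15 = 51332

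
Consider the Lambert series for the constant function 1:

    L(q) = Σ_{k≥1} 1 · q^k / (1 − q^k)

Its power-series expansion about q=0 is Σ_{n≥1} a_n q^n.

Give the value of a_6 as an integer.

q^6  k|6↦f(k): 1:1 2:1 3:1 6:1  a_6=4

a_6 = 4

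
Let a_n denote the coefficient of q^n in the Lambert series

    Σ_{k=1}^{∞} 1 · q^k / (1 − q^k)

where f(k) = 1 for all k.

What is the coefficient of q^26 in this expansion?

a_26 = 4

n=26: 26·1 13·2 2·13 1·26  f→[1+1+1+1]=4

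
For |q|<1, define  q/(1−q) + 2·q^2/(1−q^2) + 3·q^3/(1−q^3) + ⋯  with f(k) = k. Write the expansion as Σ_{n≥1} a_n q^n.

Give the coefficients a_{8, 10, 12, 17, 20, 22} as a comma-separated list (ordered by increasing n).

15, 18, 28, 18, 42, 36

n=8: 1·8 2·4 4·2 8·1  f→[1+2+4+8]=15
n=10: 1·10 2·5 5·2 10·1  f→[1+2+5+10]=18
n=12: 1·12 2·6 3·4 4·3 6·2 12·1  f→[1+2+3+4+6+12]=28
n=17: 1·17 17·1  f→[1+17]=18
[q^20] f(1)=1,f(2)=2,f(4)=4,f(5)=5,f(10)=10,f(20)=20 ⇒ 42
d|22:{1,2,11,22}  Σf=1+2+11+22=36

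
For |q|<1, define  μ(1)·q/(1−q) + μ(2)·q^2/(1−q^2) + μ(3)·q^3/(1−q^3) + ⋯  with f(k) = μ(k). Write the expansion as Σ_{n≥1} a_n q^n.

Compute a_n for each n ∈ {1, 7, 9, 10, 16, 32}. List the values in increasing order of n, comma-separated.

n=1: 1·1  μ→[1]=1
n=7: 1·7 7·1  μ→[1+(-1)]=0
d|9:{9,3,1}  Σμ=0+(-1)+1=0
d|10:{1,2,5,10}  Σμ=1+(-1)+(-1)+1=0
[q^16] μ(1)=1,μ(2)=-1,μ(4)=0,μ(8)=0,μ(16)=0 ⇒ 0
d|32:{1,2,4,8,16,32}  Σμ=1+(-1)+0+0+0+0=0

1, 0, 0, 0, 0, 0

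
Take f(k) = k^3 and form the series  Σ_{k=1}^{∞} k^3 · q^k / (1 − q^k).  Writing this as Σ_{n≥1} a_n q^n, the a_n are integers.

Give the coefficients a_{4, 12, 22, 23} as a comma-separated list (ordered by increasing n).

73, 2044, 11988, 12168

[q^4] f(4)=64,f(2)=8,f(1)=1 ⇒ 73
d|12:{1,2,3,4,6,12}  Σf=1+8+27+64+216+1728=2044
n=22: 22·1 11·2 2·11 1·22  f→[10648+1331+8+1]=11988
[q^23] f(1)=1,f(23)=12167 ⇒ 12168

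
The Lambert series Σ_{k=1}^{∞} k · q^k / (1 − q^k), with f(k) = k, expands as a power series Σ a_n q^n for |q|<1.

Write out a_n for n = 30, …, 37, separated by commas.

72, 32, 63, 48, 54, 48, 91, 38

n=30: 1·30 2·15 3·10 5·6 6·5 10·3 15·2 30·1  f→[1+2+3+5+6+10+15+30]=72
[q^31] f(31)=31,f(1)=1 ⇒ 32
[q^32] f(1)=1,f(2)=2,f(4)=4,f(8)=8,f(16)=16,f(32)=32 ⇒ 63
d|33:{1,3,11,33}  Σf=1+3+11+33=48
[q^34] f(34)=34,f(17)=17,f(2)=2,f(1)=1 ⇒ 54
d|35:{35,7,5,1}  Σf=35+7+5+1=48
[q^36] f(1)=1,f(2)=2,f(3)=3,f(4)=4,f(6)=6,f(9)=9,f(12)=12,f(18)=18,f(36)=36 ⇒ 91
d|37:{37,1}  Σf=37+1=38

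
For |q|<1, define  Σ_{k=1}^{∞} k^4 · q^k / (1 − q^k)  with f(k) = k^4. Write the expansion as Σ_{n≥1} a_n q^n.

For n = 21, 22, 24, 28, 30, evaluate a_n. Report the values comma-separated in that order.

n=21: 21·1 7·3 3·7 1·21  f→[194481+2401+81+1]=196964
n=22: 22·1 11·2 2·11 1·22  f→[234256+14641+16+1]=248914
d|24:{1,2,3,4,6,8,12,24}  Σf=1+16+81+256+1296+4096+20736+331776=358258
d|28:{1,2,4,7,14,28}  Σf=1+16+256+2401+38416+614656=655746
q^30  k|30↦f(k): 1:1 2:16 3:81 5:625 6:1296 10:10000 15:50625 30:810000  a_30=872644

196964, 248914, 358258, 655746, 872644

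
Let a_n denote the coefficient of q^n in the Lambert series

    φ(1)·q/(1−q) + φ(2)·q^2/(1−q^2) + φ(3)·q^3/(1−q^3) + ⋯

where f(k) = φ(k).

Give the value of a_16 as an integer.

d|16:{1,2,4,8,16}  Σφ=1+1+2+4+8=16

a_16 = 16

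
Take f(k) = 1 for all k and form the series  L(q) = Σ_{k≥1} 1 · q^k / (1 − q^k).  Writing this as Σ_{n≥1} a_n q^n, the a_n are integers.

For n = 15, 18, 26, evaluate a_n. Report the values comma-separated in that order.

4, 6, 4

q^15  k|15↦f(k): 1:1 3:1 5:1 15:1  a_15=4
[q^18] f(18)=1,f(9)=1,f(6)=1,f(3)=1,f(2)=1,f(1)=1 ⇒ 6
[q^26] f(1)=1,f(2)=1,f(13)=1,f(26)=1 ⇒ 4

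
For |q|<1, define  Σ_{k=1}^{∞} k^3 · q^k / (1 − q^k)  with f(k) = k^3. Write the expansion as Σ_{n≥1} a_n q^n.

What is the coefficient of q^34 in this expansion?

[q^34] f(34)=39304,f(17)=4913,f(2)=8,f(1)=1 ⇒ 44226

a_34 = 44226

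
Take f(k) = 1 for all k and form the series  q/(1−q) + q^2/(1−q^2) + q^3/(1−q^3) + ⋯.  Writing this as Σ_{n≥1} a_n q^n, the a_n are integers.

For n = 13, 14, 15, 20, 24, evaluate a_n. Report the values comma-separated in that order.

2, 4, 4, 6, 8

n=13: 13·1 1·13  f→[1+1]=2
q^14  k|14↦f(k): 1:1 2:1 7:1 14:1  a_14=4
n=15: 15·1 5·3 3·5 1·15  f→[1+1+1+1]=4
[q^20] f(1)=1,f(2)=1,f(4)=1,f(5)=1,f(10)=1,f(20)=1 ⇒ 6
q^24  k|24↦f(k): 24:1 12:1 8:1 6:1 4:1 3:1 2:1 1:1  a_24=8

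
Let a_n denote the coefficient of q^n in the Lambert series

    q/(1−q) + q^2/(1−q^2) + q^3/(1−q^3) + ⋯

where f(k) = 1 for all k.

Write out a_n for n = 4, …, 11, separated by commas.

[q^4] f(1)=1,f(2)=1,f(4)=1 ⇒ 3
q^5  k|5↦f(k): 5:1 1:1  a_5=2
n=6: 1·6 2·3 3·2 6·1  f→[1+1+1+1]=4
n=7: 1·7 7·1  f→[1+1]=2
d|8:{1,2,4,8}  Σf=1+1+1+1=4
q^9  k|9↦f(k): 9:1 3:1 1:1  a_9=3
n=10: 1·10 2·5 5·2 10·1  f→[1+1+1+1]=4
d|11:{11,1}  Σf=1+1=2

3, 2, 4, 2, 4, 3, 4, 2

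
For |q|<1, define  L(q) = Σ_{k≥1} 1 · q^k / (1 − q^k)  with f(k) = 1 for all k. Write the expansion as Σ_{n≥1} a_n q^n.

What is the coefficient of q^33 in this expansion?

a_33 = 4

d|33:{1,3,11,33}  Σf=1+1+1+1=4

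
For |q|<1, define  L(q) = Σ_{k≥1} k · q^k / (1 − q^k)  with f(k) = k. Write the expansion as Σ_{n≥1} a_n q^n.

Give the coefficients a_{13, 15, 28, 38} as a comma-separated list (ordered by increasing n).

14, 24, 56, 60

q^13  k|13↦f(k): 13:13 1:1  a_13=14
n=15: 15·1 5·3 3·5 1·15  f→[15+5+3+1]=24
q^28  k|28↦f(k): 28:28 14:14 7:7 4:4 2:2 1:1  a_28=56
n=38: 1·38 2·19 19·2 38·1  f→[1+2+19+38]=60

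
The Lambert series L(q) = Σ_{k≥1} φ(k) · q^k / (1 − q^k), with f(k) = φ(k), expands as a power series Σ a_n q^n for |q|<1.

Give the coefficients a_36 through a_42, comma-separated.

q^36  k|36↦φ(k): 36:12 18:6 12:4 9:6 6:2 4:2 3:2 2:1 1:1  a_36=36
n=37: 37·1 1·37  φ→[36+1]=37
q^38  k|38↦φ(k): 38:18 19:18 2:1 1:1  a_38=38
[q^39] φ(1)=1,φ(3)=2,φ(13)=12,φ(39)=24 ⇒ 39
n=40: 1·40 2·20 4·10 5·8 8·5 10·4 20·2 40·1  φ→[1+1+2+4+4+4+8+16]=40
q^41  k|41↦φ(k): 1:1 41:40  a_41=41
d|42:{1,2,3,6,7,14,21,42}  Σφ=1+1+2+2+6+6+12+12=42

36, 37, 38, 39, 40, 41, 42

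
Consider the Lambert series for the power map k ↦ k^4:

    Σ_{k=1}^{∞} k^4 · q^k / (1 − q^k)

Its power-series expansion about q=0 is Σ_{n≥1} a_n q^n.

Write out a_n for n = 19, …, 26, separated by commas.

130322, 170898, 196964, 248914, 279842, 358258, 391251, 485554

n=19: 1·19 19·1  f→[1+130321]=130322
d|20:{20,10,5,4,2,1}  Σf=160000+10000+625+256+16+1=170898
q^21  k|21↦f(k): 1:1 3:81 7:2401 21:194481  a_21=196964
[q^22] f(1)=1,f(2)=16,f(11)=14641,f(22)=234256 ⇒ 248914
[q^23] f(23)=279841,f(1)=1 ⇒ 279842
n=24: 1·24 2·12 3·8 4·6 6·4 8·3 12·2 24·1  f→[1+16+81+256+1296+4096+20736+331776]=358258
[q^25] f(1)=1,f(5)=625,f(25)=390625 ⇒ 391251
[q^26] f(1)=1,f(2)=16,f(13)=28561,f(26)=456976 ⇒ 485554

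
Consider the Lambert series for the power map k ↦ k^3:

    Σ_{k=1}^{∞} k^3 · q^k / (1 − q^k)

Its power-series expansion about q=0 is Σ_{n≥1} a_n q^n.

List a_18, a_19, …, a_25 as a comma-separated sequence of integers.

6813, 6860, 9198, 9632, 11988, 12168, 16380, 15751

[q^18] f(1)=1,f(2)=8,f(3)=27,f(6)=216,f(9)=729,f(18)=5832 ⇒ 6813
d|19:{19,1}  Σf=6859+1=6860
[q^20] f(20)=8000,f(10)=1000,f(5)=125,f(4)=64,f(2)=8,f(1)=1 ⇒ 9198
q^21  k|21↦f(k): 21:9261 7:343 3:27 1:1  a_21=9632
q^22  k|22↦f(k): 1:1 2:8 11:1331 22:10648  a_22=11988
q^23  k|23↦f(k): 23:12167 1:1  a_23=12168
[q^24] f(1)=1,f(2)=8,f(3)=27,f(4)=64,f(6)=216,f(8)=512,f(12)=1728,f(24)=13824 ⇒ 16380
d|25:{1,5,25}  Σf=1+125+15625=15751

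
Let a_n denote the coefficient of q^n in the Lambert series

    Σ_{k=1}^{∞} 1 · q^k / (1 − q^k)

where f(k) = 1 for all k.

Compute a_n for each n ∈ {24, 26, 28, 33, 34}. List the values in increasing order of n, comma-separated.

n=24: 1·24 2·12 3·8 4·6 6·4 8·3 12·2 24·1  f→[1+1+1+1+1+1+1+1]=8
d|26:{26,13,2,1}  Σf=1+1+1+1=4
q^28  k|28↦f(k): 28:1 14:1 7:1 4:1 2:1 1:1  a_28=6
q^33  k|33↦f(k): 33:1 11:1 3:1 1:1  a_33=4
q^34  k|34↦f(k): 1:1 2:1 17:1 34:1  a_34=4

8, 4, 6, 4, 4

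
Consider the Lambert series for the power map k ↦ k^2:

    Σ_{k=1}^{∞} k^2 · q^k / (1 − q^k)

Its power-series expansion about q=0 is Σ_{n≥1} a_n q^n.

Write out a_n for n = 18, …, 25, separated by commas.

q^18  k|18↦f(k): 18:324 9:81 6:36 3:9 2:4 1:1  a_18=455
n=19: 19·1 1·19  f→[361+1]=362
[q^20] f(1)=1,f(2)=4,f(4)=16,f(5)=25,f(10)=100,f(20)=400 ⇒ 546
[q^21] f(1)=1,f(3)=9,f(7)=49,f(21)=441 ⇒ 500
q^22  k|22↦f(k): 1:1 2:4 11:121 22:484  a_22=610
q^23  k|23↦f(k): 23:529 1:1  a_23=530
n=24: 24·1 12·2 8·3 6·4 4·6 3·8 2·12 1·24  f→[576+144+64+36+16+9+4+1]=850
q^25  k|25↦f(k): 25:625 5:25 1:1  a_25=651

455, 362, 546, 500, 610, 530, 850, 651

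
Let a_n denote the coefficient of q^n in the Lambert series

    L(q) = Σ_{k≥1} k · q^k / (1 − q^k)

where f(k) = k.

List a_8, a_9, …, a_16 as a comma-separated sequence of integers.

[q^8] f(1)=1,f(2)=2,f(4)=4,f(8)=8 ⇒ 15
q^9  k|9↦f(k): 9:9 3:3 1:1  a_9=13
d|10:{1,2,5,10}  Σf=1+2+5+10=18
q^11  k|11↦f(k): 1:1 11:11  a_11=12
d|12:{12,6,4,3,2,1}  Σf=12+6+4+3+2+1=28
q^13  k|13↦f(k): 13:13 1:1  a_13=14
[q^14] f(14)=14,f(7)=7,f(2)=2,f(1)=1 ⇒ 24
n=15: 1·15 3·5 5·3 15·1  f→[1+3+5+15]=24
d|16:{16,8,4,2,1}  Σf=16+8+4+2+1=31

15, 13, 18, 12, 28, 14, 24, 24, 31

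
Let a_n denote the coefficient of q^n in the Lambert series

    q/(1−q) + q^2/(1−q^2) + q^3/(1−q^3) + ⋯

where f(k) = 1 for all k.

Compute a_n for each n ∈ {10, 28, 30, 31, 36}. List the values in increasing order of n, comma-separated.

4, 6, 8, 2, 9

n=10: 10·1 5·2 2·5 1·10  f→[1+1+1+1]=4
d|28:{1,2,4,7,14,28}  Σf=1+1+1+1+1+1=6
n=30: 1·30 2·15 3·10 5·6 6·5 10·3 15·2 30·1  f→[1+1+1+1+1+1+1+1]=8
n=31: 31·1 1·31  f→[1+1]=2
d|36:{36,18,12,9,6,4,3,2,1}  Σf=1+1+1+1+1+1+1+1+1=9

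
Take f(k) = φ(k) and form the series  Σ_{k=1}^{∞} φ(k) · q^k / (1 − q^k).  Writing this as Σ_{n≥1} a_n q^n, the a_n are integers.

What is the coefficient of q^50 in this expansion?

[q^50] φ(50)=20,φ(25)=20,φ(10)=4,φ(5)=4,φ(2)=1,φ(1)=1 ⇒ 50

a_50 = 50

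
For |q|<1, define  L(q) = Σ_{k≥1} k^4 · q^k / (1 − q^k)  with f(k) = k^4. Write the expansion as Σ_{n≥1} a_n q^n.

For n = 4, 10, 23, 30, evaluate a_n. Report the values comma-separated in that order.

273, 10642, 279842, 872644

d|4:{4,2,1}  Σf=256+16+1=273
d|10:{1,2,5,10}  Σf=1+16+625+10000=10642
[q^23] f(1)=1,f(23)=279841 ⇒ 279842
q^30  k|30↦f(k): 30:810000 15:50625 10:10000 6:1296 5:625 3:81 2:16 1:1  a_30=872644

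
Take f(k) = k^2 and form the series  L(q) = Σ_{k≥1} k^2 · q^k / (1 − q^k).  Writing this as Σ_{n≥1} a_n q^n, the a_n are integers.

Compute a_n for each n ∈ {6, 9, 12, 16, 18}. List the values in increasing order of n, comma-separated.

[q^6] f(1)=1,f(2)=4,f(3)=9,f(6)=36 ⇒ 50
d|9:{9,3,1}  Σf=81+9+1=91
d|12:{12,6,4,3,2,1}  Σf=144+36+16+9+4+1=210
d|16:{16,8,4,2,1}  Σf=256+64+16+4+1=341
q^18  k|18↦f(k): 1:1 2:4 3:9 6:36 9:81 18:324  a_18=455

50, 91, 210, 341, 455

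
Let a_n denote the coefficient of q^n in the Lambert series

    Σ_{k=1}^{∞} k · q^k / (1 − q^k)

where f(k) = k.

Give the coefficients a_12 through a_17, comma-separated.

28, 14, 24, 24, 31, 18

[q^12] f(1)=1,f(2)=2,f(3)=3,f(4)=4,f(6)=6,f(12)=12 ⇒ 28
[q^13] f(13)=13,f(1)=1 ⇒ 14
d|14:{1,2,7,14}  Σf=1+2+7+14=24
n=15: 1·15 3·5 5·3 15·1  f→[1+3+5+15]=24
q^16  k|16↦f(k): 16:16 8:8 4:4 2:2 1:1  a_16=31
[q^17] f(17)=17,f(1)=1 ⇒ 18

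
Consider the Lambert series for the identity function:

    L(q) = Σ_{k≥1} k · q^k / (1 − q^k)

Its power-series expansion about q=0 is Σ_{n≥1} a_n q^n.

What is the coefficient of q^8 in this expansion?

a_8 = 15

n=8: 8·1 4·2 2·4 1·8  f→[8+4+2+1]=15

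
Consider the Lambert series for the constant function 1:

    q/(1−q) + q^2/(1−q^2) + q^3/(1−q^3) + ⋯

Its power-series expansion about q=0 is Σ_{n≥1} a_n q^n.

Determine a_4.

n=4: 1·4 2·2 4·1  f→[1+1+1]=3

a_4 = 3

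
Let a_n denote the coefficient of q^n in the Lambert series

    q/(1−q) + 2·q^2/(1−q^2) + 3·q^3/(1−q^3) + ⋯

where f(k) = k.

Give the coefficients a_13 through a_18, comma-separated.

q^13  k|13↦f(k): 13:13 1:1  a_13=14
n=14: 1·14 2·7 7·2 14·1  f→[1+2+7+14]=24
[q^15] f(15)=15,f(5)=5,f(3)=3,f(1)=1 ⇒ 24
q^16  k|16↦f(k): 1:1 2:2 4:4 8:8 16:16  a_16=31
q^17  k|17↦f(k): 1:1 17:17  a_17=18
q^18  k|18↦f(k): 1:1 2:2 3:3 6:6 9:9 18:18  a_18=39

14, 24, 24, 31, 18, 39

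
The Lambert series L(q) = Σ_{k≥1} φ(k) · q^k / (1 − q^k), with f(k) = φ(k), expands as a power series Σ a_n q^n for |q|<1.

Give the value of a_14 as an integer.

[q^14] φ(1)=1,φ(2)=1,φ(7)=6,φ(14)=6 ⇒ 14

a_14 = 14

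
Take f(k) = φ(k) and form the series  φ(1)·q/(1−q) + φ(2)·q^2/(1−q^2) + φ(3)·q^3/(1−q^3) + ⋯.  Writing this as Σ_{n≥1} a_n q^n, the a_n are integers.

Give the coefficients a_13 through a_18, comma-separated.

n=13: 1·13 13·1  φ→[1+12]=13
n=14: 14·1 7·2 2·7 1·14  φ→[6+6+1+1]=14
[q^15] φ(15)=8,φ(5)=4,φ(3)=2,φ(1)=1 ⇒ 15
d|16:{16,8,4,2,1}  Σφ=8+4+2+1+1=16
q^17  k|17↦φ(k): 1:1 17:16  a_17=17
q^18  k|18↦φ(k): 18:6 9:6 6:2 3:2 2:1 1:1  a_18=18

13, 14, 15, 16, 17, 18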